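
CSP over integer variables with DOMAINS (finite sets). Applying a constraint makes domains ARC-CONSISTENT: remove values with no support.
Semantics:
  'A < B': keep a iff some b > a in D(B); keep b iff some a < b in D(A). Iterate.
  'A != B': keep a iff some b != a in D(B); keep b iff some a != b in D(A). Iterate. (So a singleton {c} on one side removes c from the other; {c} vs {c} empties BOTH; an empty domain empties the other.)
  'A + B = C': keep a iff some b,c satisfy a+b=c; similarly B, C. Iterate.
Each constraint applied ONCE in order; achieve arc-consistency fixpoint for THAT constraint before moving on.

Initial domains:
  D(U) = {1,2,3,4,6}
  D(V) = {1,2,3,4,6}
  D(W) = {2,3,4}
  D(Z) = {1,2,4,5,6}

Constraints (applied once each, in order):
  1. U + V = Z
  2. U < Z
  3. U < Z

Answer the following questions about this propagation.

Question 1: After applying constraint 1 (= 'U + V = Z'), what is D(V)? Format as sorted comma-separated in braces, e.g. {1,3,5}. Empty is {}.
Answer: {1,2,3,4}

Derivation:
Constraint 1 (U + V = Z) on D(U)={1,2,3,4,6} D(V)={1,2,3,4,6} D(Z)={1,2,4,5,6}: U {1,2,3,4,6}->{1,2,3,4}; V {1,2,3,4,6}->{1,2,3,4}; Z {1,2,4,5,6}->{2,4,5,6}
So after constraint 1: D(V) = {1,2,3,4}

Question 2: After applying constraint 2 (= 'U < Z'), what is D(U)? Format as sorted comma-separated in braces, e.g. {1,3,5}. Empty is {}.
Constraint 1 (U + V = Z) on D(U)={1,2,3,4,6} D(V)={1,2,3,4,6} D(Z)={1,2,4,5,6}: U {1,2,3,4,6}->{1,2,3,4}; V {1,2,3,4,6}->{1,2,3,4}; Z {1,2,4,5,6}->{2,4,5,6}
Constraint 2 (U < Z) on D(U)={1,2,3,4} D(Z)={2,4,5,6}: no change
So after constraint 2: D(U) = {1,2,3,4}

Answer: {1,2,3,4}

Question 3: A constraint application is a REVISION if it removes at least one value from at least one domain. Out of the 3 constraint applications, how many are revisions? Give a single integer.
Answer: 1

Derivation:
Constraint 1 (U + V = Z) on D(U)={1,2,3,4,6} D(V)={1,2,3,4,6} D(Z)={1,2,4,5,6}: U {1,2,3,4,6}->{1,2,3,4}; V {1,2,3,4,6}->{1,2,3,4}; Z {1,2,4,5,6}->{2,4,5,6} => REVISION
Constraint 2 (U < Z) on D(U)={1,2,3,4} D(Z)={2,4,5,6}: no change => not a revision
Constraint 3 (U < Z) on D(U)={1,2,3,4} D(Z)={2,4,5,6}: no change => not a revision
Total revisions = 1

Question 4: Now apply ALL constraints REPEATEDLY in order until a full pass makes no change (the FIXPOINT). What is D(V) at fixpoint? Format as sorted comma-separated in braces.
Answer: {1,2,3,4}

Derivation:
pass 0 (initial): D(V)={1,2,3,4,6}
pass 1: U {1,2,3,4,6}->{1,2,3,4}; V {1,2,3,4,6}->{1,2,3,4}; Z {1,2,4,5,6}->{2,4,5,6}
pass 2: no change
Fixpoint after 2 passes: D(V) = {1,2,3,4}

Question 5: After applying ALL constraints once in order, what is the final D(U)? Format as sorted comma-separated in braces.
Answer: {1,2,3,4}

Derivation:
Constraint 1 (U + V = Z) on D(U)={1,2,3,4,6} D(V)={1,2,3,4,6} D(Z)={1,2,4,5,6}: U {1,2,3,4,6}->{1,2,3,4}; V {1,2,3,4,6}->{1,2,3,4}; Z {1,2,4,5,6}->{2,4,5,6}
Constraint 2 (U < Z) on D(U)={1,2,3,4} D(Z)={2,4,5,6}: no change
Constraint 3 (U < Z) on D(U)={1,2,3,4} D(Z)={2,4,5,6}: no change
So after all 3 constraints: D(U) = {1,2,3,4}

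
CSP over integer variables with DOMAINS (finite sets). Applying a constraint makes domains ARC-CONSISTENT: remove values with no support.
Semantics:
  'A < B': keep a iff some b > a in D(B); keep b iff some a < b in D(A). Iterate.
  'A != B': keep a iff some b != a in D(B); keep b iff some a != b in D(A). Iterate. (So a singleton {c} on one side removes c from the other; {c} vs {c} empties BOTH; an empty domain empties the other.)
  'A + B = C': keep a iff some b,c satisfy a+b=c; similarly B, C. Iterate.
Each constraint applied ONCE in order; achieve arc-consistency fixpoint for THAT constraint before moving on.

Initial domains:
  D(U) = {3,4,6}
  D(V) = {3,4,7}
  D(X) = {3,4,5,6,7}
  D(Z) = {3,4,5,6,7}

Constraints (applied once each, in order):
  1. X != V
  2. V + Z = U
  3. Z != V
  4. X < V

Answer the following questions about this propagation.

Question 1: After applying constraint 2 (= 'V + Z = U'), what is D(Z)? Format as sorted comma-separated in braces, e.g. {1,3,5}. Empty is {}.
Constraint 1 (X != V) on D(X)={3,4,5,6,7} D(V)={3,4,7}: no change
Constraint 2 (V + Z = U) on D(V)={3,4,7} D(Z)={3,4,5,6,7} D(U)={3,4,6}: V {3,4,7}->{3}; Z {3,4,5,6,7}->{3}; U {3,4,6}->{6}
So after constraint 2: D(Z) = {3}

Answer: {3}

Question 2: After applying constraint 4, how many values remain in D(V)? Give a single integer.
Answer: 0

Derivation:
Constraint 1 (X != V) on D(X)={3,4,5,6,7} D(V)={3,4,7}: no change
Constraint 2 (V + Z = U) on D(V)={3,4,7} D(Z)={3,4,5,6,7} D(U)={3,4,6}: V {3,4,7}->{3}; Z {3,4,5,6,7}->{3}; U {3,4,6}->{6}
Constraint 3 (Z != V) on D(Z)={3} D(V)={3}: Z {3}->{}; V {3}->{}
Constraint 4 (X < V) on D(X)={3,4,5,6,7} D(V)={}: X {3,4,5,6,7}->{}
So after constraint 4: D(V)={}, size = 0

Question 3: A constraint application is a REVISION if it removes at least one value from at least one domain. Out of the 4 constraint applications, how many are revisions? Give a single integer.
Answer: 3

Derivation:
Constraint 1 (X != V) on D(X)={3,4,5,6,7} D(V)={3,4,7}: no change => not a revision
Constraint 2 (V + Z = U) on D(V)={3,4,7} D(Z)={3,4,5,6,7} D(U)={3,4,6}: V {3,4,7}->{3}; Z {3,4,5,6,7}->{3}; U {3,4,6}->{6} => REVISION
Constraint 3 (Z != V) on D(Z)={3} D(V)={3}: Z {3}->{}; V {3}->{} => REVISION
Constraint 4 (X < V) on D(X)={3,4,5,6,7} D(V)={}: X {3,4,5,6,7}->{} => REVISION
Total revisions = 3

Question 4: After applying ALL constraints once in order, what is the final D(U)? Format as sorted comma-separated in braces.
Answer: {6}

Derivation:
Constraint 1 (X != V) on D(X)={3,4,5,6,7} D(V)={3,4,7}: no change
Constraint 2 (V + Z = U) on D(V)={3,4,7} D(Z)={3,4,5,6,7} D(U)={3,4,6}: V {3,4,7}->{3}; Z {3,4,5,6,7}->{3}; U {3,4,6}->{6}
Constraint 3 (Z != V) on D(Z)={3} D(V)={3}: Z {3}->{}; V {3}->{}
Constraint 4 (X < V) on D(X)={3,4,5,6,7} D(V)={}: X {3,4,5,6,7}->{}
So after all 4 constraints: D(U) = {6}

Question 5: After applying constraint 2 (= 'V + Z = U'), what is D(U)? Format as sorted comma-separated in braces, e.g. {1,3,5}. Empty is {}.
Answer: {6}

Derivation:
Constraint 1 (X != V) on D(X)={3,4,5,6,7} D(V)={3,4,7}: no change
Constraint 2 (V + Z = U) on D(V)={3,4,7} D(Z)={3,4,5,6,7} D(U)={3,4,6}: V {3,4,7}->{3}; Z {3,4,5,6,7}->{3}; U {3,4,6}->{6}
So after constraint 2: D(U) = {6}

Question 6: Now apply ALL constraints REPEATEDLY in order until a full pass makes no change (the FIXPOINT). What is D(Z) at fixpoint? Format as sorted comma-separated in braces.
pass 0 (initial): D(Z)={3,4,5,6,7}
pass 1: U {3,4,6}->{6}; V {3,4,7}->{}; X {3,4,5,6,7}->{}; Z {3,4,5,6,7}->{}
pass 2: U {6}->{}
pass 3: no change
Fixpoint after 3 passes: D(Z) = {}

Answer: {}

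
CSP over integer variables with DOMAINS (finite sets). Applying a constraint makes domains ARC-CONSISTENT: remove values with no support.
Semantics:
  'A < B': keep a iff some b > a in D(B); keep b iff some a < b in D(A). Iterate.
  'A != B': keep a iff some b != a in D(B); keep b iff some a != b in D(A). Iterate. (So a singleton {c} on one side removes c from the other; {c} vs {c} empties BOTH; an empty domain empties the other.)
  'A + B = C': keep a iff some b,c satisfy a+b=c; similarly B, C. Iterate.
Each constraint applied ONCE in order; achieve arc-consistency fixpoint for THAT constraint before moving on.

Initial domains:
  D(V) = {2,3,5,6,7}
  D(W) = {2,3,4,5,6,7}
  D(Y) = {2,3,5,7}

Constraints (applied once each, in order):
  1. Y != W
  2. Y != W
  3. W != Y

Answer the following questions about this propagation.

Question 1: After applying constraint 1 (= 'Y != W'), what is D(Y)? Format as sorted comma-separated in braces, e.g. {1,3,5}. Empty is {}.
Constraint 1 (Y != W) on D(Y)={2,3,5,7} D(W)={2,3,4,5,6,7}: no change
So after constraint 1: D(Y) = {2,3,5,7}

Answer: {2,3,5,7}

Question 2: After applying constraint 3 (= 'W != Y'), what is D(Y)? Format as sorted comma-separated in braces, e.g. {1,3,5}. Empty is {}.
Answer: {2,3,5,7}

Derivation:
Constraint 1 (Y != W) on D(Y)={2,3,5,7} D(W)={2,3,4,5,6,7}: no change
Constraint 2 (Y != W) on D(Y)={2,3,5,7} D(W)={2,3,4,5,6,7}: no change
Constraint 3 (W != Y) on D(W)={2,3,4,5,6,7} D(Y)={2,3,5,7}: no change
So after constraint 3: D(Y) = {2,3,5,7}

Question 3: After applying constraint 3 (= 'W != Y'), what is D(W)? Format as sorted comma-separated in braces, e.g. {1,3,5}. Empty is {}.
Constraint 1 (Y != W) on D(Y)={2,3,5,7} D(W)={2,3,4,5,6,7}: no change
Constraint 2 (Y != W) on D(Y)={2,3,5,7} D(W)={2,3,4,5,6,7}: no change
Constraint 3 (W != Y) on D(W)={2,3,4,5,6,7} D(Y)={2,3,5,7}: no change
So after constraint 3: D(W) = {2,3,4,5,6,7}

Answer: {2,3,4,5,6,7}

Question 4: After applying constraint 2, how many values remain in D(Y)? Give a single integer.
Answer: 4

Derivation:
Constraint 1 (Y != W) on D(Y)={2,3,5,7} D(W)={2,3,4,5,6,7}: no change
Constraint 2 (Y != W) on D(Y)={2,3,5,7} D(W)={2,3,4,5,6,7}: no change
So after constraint 2: D(Y)={2,3,5,7}, size = 4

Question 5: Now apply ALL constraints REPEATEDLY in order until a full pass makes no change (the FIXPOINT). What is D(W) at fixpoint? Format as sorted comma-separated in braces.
pass 0 (initial): D(W)={2,3,4,5,6,7}
pass 1: no change
Fixpoint after 1 passes: D(W) = {2,3,4,5,6,7}

Answer: {2,3,4,5,6,7}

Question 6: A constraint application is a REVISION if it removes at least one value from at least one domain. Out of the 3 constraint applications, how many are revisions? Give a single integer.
Answer: 0

Derivation:
Constraint 1 (Y != W) on D(Y)={2,3,5,7} D(W)={2,3,4,5,6,7}: no change => not a revision
Constraint 2 (Y != W) on D(Y)={2,3,5,7} D(W)={2,3,4,5,6,7}: no change => not a revision
Constraint 3 (W != Y) on D(W)={2,3,4,5,6,7} D(Y)={2,3,5,7}: no change => not a revision
Total revisions = 0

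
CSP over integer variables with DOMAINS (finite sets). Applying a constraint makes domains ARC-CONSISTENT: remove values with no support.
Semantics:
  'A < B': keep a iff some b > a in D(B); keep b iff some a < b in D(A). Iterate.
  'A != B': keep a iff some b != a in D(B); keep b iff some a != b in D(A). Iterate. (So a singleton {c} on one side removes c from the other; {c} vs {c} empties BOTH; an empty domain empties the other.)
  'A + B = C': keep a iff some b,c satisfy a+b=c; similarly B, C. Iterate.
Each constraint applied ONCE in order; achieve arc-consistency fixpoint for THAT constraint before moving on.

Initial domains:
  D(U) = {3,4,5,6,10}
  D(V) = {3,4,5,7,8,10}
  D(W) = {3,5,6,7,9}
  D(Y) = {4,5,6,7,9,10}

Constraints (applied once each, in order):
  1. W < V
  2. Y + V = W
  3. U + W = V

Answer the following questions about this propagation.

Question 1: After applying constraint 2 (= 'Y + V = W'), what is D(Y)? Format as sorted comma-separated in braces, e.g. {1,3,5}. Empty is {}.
Constraint 1 (W < V) on D(W)={3,5,6,7,9} D(V)={3,4,5,7,8,10}: V {3,4,5,7,8,10}->{4,5,7,8,10}
Constraint 2 (Y + V = W) on D(Y)={4,5,6,7,9,10} D(V)={4,5,7,8,10} D(W)={3,5,6,7,9}: Y {4,5,6,7,9,10}->{4,5}; V {4,5,7,8,10}->{4,5}; W {3,5,6,7,9}->{9}
So after constraint 2: D(Y) = {4,5}

Answer: {4,5}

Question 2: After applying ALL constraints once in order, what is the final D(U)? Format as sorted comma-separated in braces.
Constraint 1 (W < V) on D(W)={3,5,6,7,9} D(V)={3,4,5,7,8,10}: V {3,4,5,7,8,10}->{4,5,7,8,10}
Constraint 2 (Y + V = W) on D(Y)={4,5,6,7,9,10} D(V)={4,5,7,8,10} D(W)={3,5,6,7,9}: Y {4,5,6,7,9,10}->{4,5}; V {4,5,7,8,10}->{4,5}; W {3,5,6,7,9}->{9}
Constraint 3 (U + W = V) on D(U)={3,4,5,6,10} D(W)={9} D(V)={4,5}: U {3,4,5,6,10}->{}; W {9}->{}; V {4,5}->{}
So after all 3 constraints: D(U) = {}

Answer: {}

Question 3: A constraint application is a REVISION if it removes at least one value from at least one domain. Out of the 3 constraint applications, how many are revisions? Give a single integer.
Constraint 1 (W < V) on D(W)={3,5,6,7,9} D(V)={3,4,5,7,8,10}: V {3,4,5,7,8,10}->{4,5,7,8,10} => REVISION
Constraint 2 (Y + V = W) on D(Y)={4,5,6,7,9,10} D(V)={4,5,7,8,10} D(W)={3,5,6,7,9}: Y {4,5,6,7,9,10}->{4,5}; V {4,5,7,8,10}->{4,5}; W {3,5,6,7,9}->{9} => REVISION
Constraint 3 (U + W = V) on D(U)={3,4,5,6,10} D(W)={9} D(V)={4,5}: U {3,4,5,6,10}->{}; W {9}->{}; V {4,5}->{} => REVISION
Total revisions = 3

Answer: 3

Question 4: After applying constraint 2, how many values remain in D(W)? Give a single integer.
Answer: 1

Derivation:
Constraint 1 (W < V) on D(W)={3,5,6,7,9} D(V)={3,4,5,7,8,10}: V {3,4,5,7,8,10}->{4,5,7,8,10}
Constraint 2 (Y + V = W) on D(Y)={4,5,6,7,9,10} D(V)={4,5,7,8,10} D(W)={3,5,6,7,9}: Y {4,5,6,7,9,10}->{4,5}; V {4,5,7,8,10}->{4,5}; W {3,5,6,7,9}->{9}
So after constraint 2: D(W)={9}, size = 1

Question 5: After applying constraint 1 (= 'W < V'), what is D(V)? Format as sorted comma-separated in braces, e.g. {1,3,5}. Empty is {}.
Answer: {4,5,7,8,10}

Derivation:
Constraint 1 (W < V) on D(W)={3,5,6,7,9} D(V)={3,4,5,7,8,10}: V {3,4,5,7,8,10}->{4,5,7,8,10}
So after constraint 1: D(V) = {4,5,7,8,10}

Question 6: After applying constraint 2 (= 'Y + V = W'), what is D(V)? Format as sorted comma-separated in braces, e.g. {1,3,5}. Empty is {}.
Constraint 1 (W < V) on D(W)={3,5,6,7,9} D(V)={3,4,5,7,8,10}: V {3,4,5,7,8,10}->{4,5,7,8,10}
Constraint 2 (Y + V = W) on D(Y)={4,5,6,7,9,10} D(V)={4,5,7,8,10} D(W)={3,5,6,7,9}: Y {4,5,6,7,9,10}->{4,5}; V {4,5,7,8,10}->{4,5}; W {3,5,6,7,9}->{9}
So after constraint 2: D(V) = {4,5}

Answer: {4,5}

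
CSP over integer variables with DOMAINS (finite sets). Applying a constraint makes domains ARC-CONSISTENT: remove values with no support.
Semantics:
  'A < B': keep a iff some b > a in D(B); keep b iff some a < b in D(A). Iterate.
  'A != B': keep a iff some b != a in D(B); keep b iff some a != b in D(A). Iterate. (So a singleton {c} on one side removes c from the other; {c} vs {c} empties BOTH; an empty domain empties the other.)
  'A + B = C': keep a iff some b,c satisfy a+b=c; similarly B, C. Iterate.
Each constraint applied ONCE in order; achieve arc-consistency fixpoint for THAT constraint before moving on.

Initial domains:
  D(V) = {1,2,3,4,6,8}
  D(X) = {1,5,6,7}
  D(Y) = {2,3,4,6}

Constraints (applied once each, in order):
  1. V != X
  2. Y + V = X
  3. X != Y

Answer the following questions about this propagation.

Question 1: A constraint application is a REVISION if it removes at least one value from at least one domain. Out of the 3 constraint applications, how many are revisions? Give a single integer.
Answer: 1

Derivation:
Constraint 1 (V != X) on D(V)={1,2,3,4,6,8} D(X)={1,5,6,7}: no change => not a revision
Constraint 2 (Y + V = X) on D(Y)={2,3,4,6} D(V)={1,2,3,4,6,8} D(X)={1,5,6,7}: V {1,2,3,4,6,8}->{1,2,3,4}; X {1,5,6,7}->{5,6,7} => REVISION
Constraint 3 (X != Y) on D(X)={5,6,7} D(Y)={2,3,4,6}: no change => not a revision
Total revisions = 1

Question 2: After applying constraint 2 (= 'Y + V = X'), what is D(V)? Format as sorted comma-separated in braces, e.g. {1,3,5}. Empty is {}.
Constraint 1 (V != X) on D(V)={1,2,3,4,6,8} D(X)={1,5,6,7}: no change
Constraint 2 (Y + V = X) on D(Y)={2,3,4,6} D(V)={1,2,3,4,6,8} D(X)={1,5,6,7}: V {1,2,3,4,6,8}->{1,2,3,4}; X {1,5,6,7}->{5,6,7}
So after constraint 2: D(V) = {1,2,3,4}

Answer: {1,2,3,4}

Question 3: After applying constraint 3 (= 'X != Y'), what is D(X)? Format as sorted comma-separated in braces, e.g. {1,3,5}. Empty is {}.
Answer: {5,6,7}

Derivation:
Constraint 1 (V != X) on D(V)={1,2,3,4,6,8} D(X)={1,5,6,7}: no change
Constraint 2 (Y + V = X) on D(Y)={2,3,4,6} D(V)={1,2,3,4,6,8} D(X)={1,5,6,7}: V {1,2,3,4,6,8}->{1,2,3,4}; X {1,5,6,7}->{5,6,7}
Constraint 3 (X != Y) on D(X)={5,6,7} D(Y)={2,3,4,6}: no change
So after constraint 3: D(X) = {5,6,7}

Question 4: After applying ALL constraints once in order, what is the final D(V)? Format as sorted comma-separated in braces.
Answer: {1,2,3,4}

Derivation:
Constraint 1 (V != X) on D(V)={1,2,3,4,6,8} D(X)={1,5,6,7}: no change
Constraint 2 (Y + V = X) on D(Y)={2,3,4,6} D(V)={1,2,3,4,6,8} D(X)={1,5,6,7}: V {1,2,3,4,6,8}->{1,2,3,4}; X {1,5,6,7}->{5,6,7}
Constraint 3 (X != Y) on D(X)={5,6,7} D(Y)={2,3,4,6}: no change
So after all 3 constraints: D(V) = {1,2,3,4}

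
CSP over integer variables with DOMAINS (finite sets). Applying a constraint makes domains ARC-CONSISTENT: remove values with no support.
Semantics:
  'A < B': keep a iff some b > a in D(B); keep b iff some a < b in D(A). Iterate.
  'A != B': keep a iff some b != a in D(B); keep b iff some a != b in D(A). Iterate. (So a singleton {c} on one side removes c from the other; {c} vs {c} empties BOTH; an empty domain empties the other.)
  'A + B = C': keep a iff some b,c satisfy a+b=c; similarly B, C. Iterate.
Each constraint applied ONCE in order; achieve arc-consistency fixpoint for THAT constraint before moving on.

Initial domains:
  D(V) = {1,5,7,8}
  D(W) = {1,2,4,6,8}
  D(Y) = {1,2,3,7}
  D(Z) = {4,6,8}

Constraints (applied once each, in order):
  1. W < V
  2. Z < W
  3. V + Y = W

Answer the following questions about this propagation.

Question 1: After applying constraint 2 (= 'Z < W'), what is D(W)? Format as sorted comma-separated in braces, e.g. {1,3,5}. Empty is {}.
Constraint 1 (W < V) on D(W)={1,2,4,6,8} D(V)={1,5,7,8}: W {1,2,4,6,8}->{1,2,4,6}; V {1,5,7,8}->{5,7,8}
Constraint 2 (Z < W) on D(Z)={4,6,8} D(W)={1,2,4,6}: Z {4,6,8}->{4}; W {1,2,4,6}->{6}
So after constraint 2: D(W) = {6}

Answer: {6}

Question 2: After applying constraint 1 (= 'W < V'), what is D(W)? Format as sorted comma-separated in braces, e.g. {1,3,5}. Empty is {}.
Answer: {1,2,4,6}

Derivation:
Constraint 1 (W < V) on D(W)={1,2,4,6,8} D(V)={1,5,7,8}: W {1,2,4,6,8}->{1,2,4,6}; V {1,5,7,8}->{5,7,8}
So after constraint 1: D(W) = {1,2,4,6}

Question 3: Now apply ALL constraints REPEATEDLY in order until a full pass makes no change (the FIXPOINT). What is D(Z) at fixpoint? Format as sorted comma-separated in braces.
Answer: {}

Derivation:
pass 0 (initial): D(Z)={4,6,8}
pass 1: V {1,5,7,8}->{5}; W {1,2,4,6,8}->{6}; Y {1,2,3,7}->{1}; Z {4,6,8}->{4}
pass 2: V {5}->{}; W {6}->{}; Y {1}->{}; Z {4}->{}
pass 3: no change
Fixpoint after 3 passes: D(Z) = {}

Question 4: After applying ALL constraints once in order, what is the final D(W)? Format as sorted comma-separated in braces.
Constraint 1 (W < V) on D(W)={1,2,4,6,8} D(V)={1,5,7,8}: W {1,2,4,6,8}->{1,2,4,6}; V {1,5,7,8}->{5,7,8}
Constraint 2 (Z < W) on D(Z)={4,6,8} D(W)={1,2,4,6}: Z {4,6,8}->{4}; W {1,2,4,6}->{6}
Constraint 3 (V + Y = W) on D(V)={5,7,8} D(Y)={1,2,3,7} D(W)={6}: V {5,7,8}->{5}; Y {1,2,3,7}->{1}
So after all 3 constraints: D(W) = {6}

Answer: {6}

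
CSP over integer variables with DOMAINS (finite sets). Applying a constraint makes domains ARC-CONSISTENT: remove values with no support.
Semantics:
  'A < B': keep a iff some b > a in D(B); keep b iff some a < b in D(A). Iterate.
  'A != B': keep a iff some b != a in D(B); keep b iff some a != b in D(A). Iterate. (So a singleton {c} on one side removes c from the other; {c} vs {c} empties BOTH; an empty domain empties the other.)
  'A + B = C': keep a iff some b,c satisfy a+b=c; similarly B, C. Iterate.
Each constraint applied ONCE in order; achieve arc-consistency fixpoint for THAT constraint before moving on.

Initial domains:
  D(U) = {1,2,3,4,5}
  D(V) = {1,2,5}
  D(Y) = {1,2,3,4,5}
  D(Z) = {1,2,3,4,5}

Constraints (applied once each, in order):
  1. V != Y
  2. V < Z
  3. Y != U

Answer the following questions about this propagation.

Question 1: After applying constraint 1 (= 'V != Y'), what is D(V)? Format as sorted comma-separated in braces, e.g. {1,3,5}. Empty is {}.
Answer: {1,2,5}

Derivation:
Constraint 1 (V != Y) on D(V)={1,2,5} D(Y)={1,2,3,4,5}: no change
So after constraint 1: D(V) = {1,2,5}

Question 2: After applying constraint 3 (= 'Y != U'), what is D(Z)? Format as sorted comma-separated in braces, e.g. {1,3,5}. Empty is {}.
Constraint 1 (V != Y) on D(V)={1,2,5} D(Y)={1,2,3,4,5}: no change
Constraint 2 (V < Z) on D(V)={1,2,5} D(Z)={1,2,3,4,5}: V {1,2,5}->{1,2}; Z {1,2,3,4,5}->{2,3,4,5}
Constraint 3 (Y != U) on D(Y)={1,2,3,4,5} D(U)={1,2,3,4,5}: no change
So after constraint 3: D(Z) = {2,3,4,5}

Answer: {2,3,4,5}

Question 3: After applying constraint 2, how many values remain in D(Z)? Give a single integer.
Constraint 1 (V != Y) on D(V)={1,2,5} D(Y)={1,2,3,4,5}: no change
Constraint 2 (V < Z) on D(V)={1,2,5} D(Z)={1,2,3,4,5}: V {1,2,5}->{1,2}; Z {1,2,3,4,5}->{2,3,4,5}
So after constraint 2: D(Z)={2,3,4,5}, size = 4

Answer: 4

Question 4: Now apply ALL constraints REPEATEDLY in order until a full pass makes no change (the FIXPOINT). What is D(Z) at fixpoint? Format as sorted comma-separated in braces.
Answer: {2,3,4,5}

Derivation:
pass 0 (initial): D(Z)={1,2,3,4,5}
pass 1: V {1,2,5}->{1,2}; Z {1,2,3,4,5}->{2,3,4,5}
pass 2: no change
Fixpoint after 2 passes: D(Z) = {2,3,4,5}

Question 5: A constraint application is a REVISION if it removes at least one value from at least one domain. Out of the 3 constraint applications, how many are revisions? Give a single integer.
Answer: 1

Derivation:
Constraint 1 (V != Y) on D(V)={1,2,5} D(Y)={1,2,3,4,5}: no change => not a revision
Constraint 2 (V < Z) on D(V)={1,2,5} D(Z)={1,2,3,4,5}: V {1,2,5}->{1,2}; Z {1,2,3,4,5}->{2,3,4,5} => REVISION
Constraint 3 (Y != U) on D(Y)={1,2,3,4,5} D(U)={1,2,3,4,5}: no change => not a revision
Total revisions = 1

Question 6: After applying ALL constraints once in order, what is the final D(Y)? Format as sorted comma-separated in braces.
Constraint 1 (V != Y) on D(V)={1,2,5} D(Y)={1,2,3,4,5}: no change
Constraint 2 (V < Z) on D(V)={1,2,5} D(Z)={1,2,3,4,5}: V {1,2,5}->{1,2}; Z {1,2,3,4,5}->{2,3,4,5}
Constraint 3 (Y != U) on D(Y)={1,2,3,4,5} D(U)={1,2,3,4,5}: no change
So after all 3 constraints: D(Y) = {1,2,3,4,5}

Answer: {1,2,3,4,5}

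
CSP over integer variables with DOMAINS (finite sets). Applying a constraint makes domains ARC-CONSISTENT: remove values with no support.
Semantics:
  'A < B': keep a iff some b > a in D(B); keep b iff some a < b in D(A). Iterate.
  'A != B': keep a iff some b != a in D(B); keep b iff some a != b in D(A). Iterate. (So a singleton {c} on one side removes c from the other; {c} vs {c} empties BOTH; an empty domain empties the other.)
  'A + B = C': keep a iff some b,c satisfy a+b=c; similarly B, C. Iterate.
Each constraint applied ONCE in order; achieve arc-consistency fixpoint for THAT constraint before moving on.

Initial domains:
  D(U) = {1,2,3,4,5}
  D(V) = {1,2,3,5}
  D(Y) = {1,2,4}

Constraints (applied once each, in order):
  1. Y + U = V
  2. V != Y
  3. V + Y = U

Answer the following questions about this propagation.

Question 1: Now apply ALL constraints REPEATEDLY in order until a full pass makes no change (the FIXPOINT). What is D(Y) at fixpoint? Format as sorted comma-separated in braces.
pass 0 (initial): D(Y)={1,2,4}
pass 1: U {1,2,3,4,5}->{3,4}; V {1,2,3,5}->{2,3}; Y {1,2,4}->{1,2}
pass 2: U {3,4}->{}; V {2,3}->{}; Y {1,2}->{}
pass 3: no change
Fixpoint after 3 passes: D(Y) = {}

Answer: {}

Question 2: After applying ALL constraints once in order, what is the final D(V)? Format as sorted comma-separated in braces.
Constraint 1 (Y + U = V) on D(Y)={1,2,4} D(U)={1,2,3,4,5} D(V)={1,2,3,5}: U {1,2,3,4,5}->{1,2,3,4}; V {1,2,3,5}->{2,3,5}
Constraint 2 (V != Y) on D(V)={2,3,5} D(Y)={1,2,4}: no change
Constraint 3 (V + Y = U) on D(V)={2,3,5} D(Y)={1,2,4} D(U)={1,2,3,4}: V {2,3,5}->{2,3}; Y {1,2,4}->{1,2}; U {1,2,3,4}->{3,4}
So after all 3 constraints: D(V) = {2,3}

Answer: {2,3}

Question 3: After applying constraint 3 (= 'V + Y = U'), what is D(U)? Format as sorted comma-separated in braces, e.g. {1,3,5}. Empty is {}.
Answer: {3,4}

Derivation:
Constraint 1 (Y + U = V) on D(Y)={1,2,4} D(U)={1,2,3,4,5} D(V)={1,2,3,5}: U {1,2,3,4,5}->{1,2,3,4}; V {1,2,3,5}->{2,3,5}
Constraint 2 (V != Y) on D(V)={2,3,5} D(Y)={1,2,4}: no change
Constraint 3 (V + Y = U) on D(V)={2,3,5} D(Y)={1,2,4} D(U)={1,2,3,4}: V {2,3,5}->{2,3}; Y {1,2,4}->{1,2}; U {1,2,3,4}->{3,4}
So after constraint 3: D(U) = {3,4}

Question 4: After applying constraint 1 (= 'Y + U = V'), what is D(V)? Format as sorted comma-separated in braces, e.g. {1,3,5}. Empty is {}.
Constraint 1 (Y + U = V) on D(Y)={1,2,4} D(U)={1,2,3,4,5} D(V)={1,2,3,5}: U {1,2,3,4,5}->{1,2,3,4}; V {1,2,3,5}->{2,3,5}
So after constraint 1: D(V) = {2,3,5}

Answer: {2,3,5}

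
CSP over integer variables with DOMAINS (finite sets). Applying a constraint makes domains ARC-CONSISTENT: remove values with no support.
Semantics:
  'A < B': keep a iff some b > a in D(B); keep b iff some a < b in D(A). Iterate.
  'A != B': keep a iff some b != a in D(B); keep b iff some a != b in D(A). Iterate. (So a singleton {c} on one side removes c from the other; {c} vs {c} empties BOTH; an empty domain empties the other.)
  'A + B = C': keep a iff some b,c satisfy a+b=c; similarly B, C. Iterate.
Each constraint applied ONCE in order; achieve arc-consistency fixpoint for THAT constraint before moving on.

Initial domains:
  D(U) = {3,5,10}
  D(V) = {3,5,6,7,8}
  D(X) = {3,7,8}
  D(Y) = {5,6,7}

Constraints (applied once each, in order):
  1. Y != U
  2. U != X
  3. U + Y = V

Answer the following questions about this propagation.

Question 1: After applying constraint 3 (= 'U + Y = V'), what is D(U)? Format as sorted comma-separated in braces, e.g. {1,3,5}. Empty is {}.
Constraint 1 (Y != U) on D(Y)={5,6,7} D(U)={3,5,10}: no change
Constraint 2 (U != X) on D(U)={3,5,10} D(X)={3,7,8}: no change
Constraint 3 (U + Y = V) on D(U)={3,5,10} D(Y)={5,6,7} D(V)={3,5,6,7,8}: U {3,5,10}->{3}; Y {5,6,7}->{5}; V {3,5,6,7,8}->{8}
So after constraint 3: D(U) = {3}

Answer: {3}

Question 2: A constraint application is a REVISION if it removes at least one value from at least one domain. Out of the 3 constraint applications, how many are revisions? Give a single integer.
Answer: 1

Derivation:
Constraint 1 (Y != U) on D(Y)={5,6,7} D(U)={3,5,10}: no change => not a revision
Constraint 2 (U != X) on D(U)={3,5,10} D(X)={3,7,8}: no change => not a revision
Constraint 3 (U + Y = V) on D(U)={3,5,10} D(Y)={5,6,7} D(V)={3,5,6,7,8}: U {3,5,10}->{3}; Y {5,6,7}->{5}; V {3,5,6,7,8}->{8} => REVISION
Total revisions = 1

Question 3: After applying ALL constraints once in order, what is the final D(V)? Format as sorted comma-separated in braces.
Constraint 1 (Y != U) on D(Y)={5,6,7} D(U)={3,5,10}: no change
Constraint 2 (U != X) on D(U)={3,5,10} D(X)={3,7,8}: no change
Constraint 3 (U + Y = V) on D(U)={3,5,10} D(Y)={5,6,7} D(V)={3,5,6,7,8}: U {3,5,10}->{3}; Y {5,6,7}->{5}; V {3,5,6,7,8}->{8}
So after all 3 constraints: D(V) = {8}

Answer: {8}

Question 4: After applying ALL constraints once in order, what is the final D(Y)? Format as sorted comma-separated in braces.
Constraint 1 (Y != U) on D(Y)={5,6,7} D(U)={3,5,10}: no change
Constraint 2 (U != X) on D(U)={3,5,10} D(X)={3,7,8}: no change
Constraint 3 (U + Y = V) on D(U)={3,5,10} D(Y)={5,6,7} D(V)={3,5,6,7,8}: U {3,5,10}->{3}; Y {5,6,7}->{5}; V {3,5,6,7,8}->{8}
So after all 3 constraints: D(Y) = {5}

Answer: {5}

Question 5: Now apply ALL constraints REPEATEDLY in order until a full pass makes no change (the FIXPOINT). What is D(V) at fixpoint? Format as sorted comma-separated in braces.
Answer: {8}

Derivation:
pass 0 (initial): D(V)={3,5,6,7,8}
pass 1: U {3,5,10}->{3}; V {3,5,6,7,8}->{8}; Y {5,6,7}->{5}
pass 2: X {3,7,8}->{7,8}
pass 3: no change
Fixpoint after 3 passes: D(V) = {8}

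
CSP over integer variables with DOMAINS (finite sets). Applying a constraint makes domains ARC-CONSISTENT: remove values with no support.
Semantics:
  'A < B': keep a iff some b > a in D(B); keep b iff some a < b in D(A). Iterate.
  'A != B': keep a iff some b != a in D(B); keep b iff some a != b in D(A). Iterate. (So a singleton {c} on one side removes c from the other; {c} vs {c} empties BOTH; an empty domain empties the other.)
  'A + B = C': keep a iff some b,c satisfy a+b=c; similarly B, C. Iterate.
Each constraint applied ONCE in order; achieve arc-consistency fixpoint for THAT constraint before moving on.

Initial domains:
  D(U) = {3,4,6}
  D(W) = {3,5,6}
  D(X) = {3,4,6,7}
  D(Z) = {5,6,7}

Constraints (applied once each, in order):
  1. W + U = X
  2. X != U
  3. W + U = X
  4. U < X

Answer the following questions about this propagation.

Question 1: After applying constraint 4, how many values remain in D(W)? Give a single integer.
Answer: 1

Derivation:
Constraint 1 (W + U = X) on D(W)={3,5,6} D(U)={3,4,6} D(X)={3,4,6,7}: W {3,5,6}->{3}; U {3,4,6}->{3,4}; X {3,4,6,7}->{6,7}
Constraint 2 (X != U) on D(X)={6,7} D(U)={3,4}: no change
Constraint 3 (W + U = X) on D(W)={3} D(U)={3,4} D(X)={6,7}: no change
Constraint 4 (U < X) on D(U)={3,4} D(X)={6,7}: no change
So after constraint 4: D(W)={3}, size = 1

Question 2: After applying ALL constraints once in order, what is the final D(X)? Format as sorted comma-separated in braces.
Constraint 1 (W + U = X) on D(W)={3,5,6} D(U)={3,4,6} D(X)={3,4,6,7}: W {3,5,6}->{3}; U {3,4,6}->{3,4}; X {3,4,6,7}->{6,7}
Constraint 2 (X != U) on D(X)={6,7} D(U)={3,4}: no change
Constraint 3 (W + U = X) on D(W)={3} D(U)={3,4} D(X)={6,7}: no change
Constraint 4 (U < X) on D(U)={3,4} D(X)={6,7}: no change
So after all 4 constraints: D(X) = {6,7}

Answer: {6,7}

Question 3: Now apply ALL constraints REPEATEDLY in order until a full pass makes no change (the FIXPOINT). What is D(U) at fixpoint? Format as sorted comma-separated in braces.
pass 0 (initial): D(U)={3,4,6}
pass 1: U {3,4,6}->{3,4}; W {3,5,6}->{3}; X {3,4,6,7}->{6,7}
pass 2: no change
Fixpoint after 2 passes: D(U) = {3,4}

Answer: {3,4}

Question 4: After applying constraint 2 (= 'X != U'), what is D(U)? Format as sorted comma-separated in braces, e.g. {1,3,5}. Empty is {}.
Constraint 1 (W + U = X) on D(W)={3,5,6} D(U)={3,4,6} D(X)={3,4,6,7}: W {3,5,6}->{3}; U {3,4,6}->{3,4}; X {3,4,6,7}->{6,7}
Constraint 2 (X != U) on D(X)={6,7} D(U)={3,4}: no change
So after constraint 2: D(U) = {3,4}

Answer: {3,4}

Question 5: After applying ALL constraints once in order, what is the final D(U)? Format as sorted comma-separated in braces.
Answer: {3,4}

Derivation:
Constraint 1 (W + U = X) on D(W)={3,5,6} D(U)={3,4,6} D(X)={3,4,6,7}: W {3,5,6}->{3}; U {3,4,6}->{3,4}; X {3,4,6,7}->{6,7}
Constraint 2 (X != U) on D(X)={6,7} D(U)={3,4}: no change
Constraint 3 (W + U = X) on D(W)={3} D(U)={3,4} D(X)={6,7}: no change
Constraint 4 (U < X) on D(U)={3,4} D(X)={6,7}: no change
So after all 4 constraints: D(U) = {3,4}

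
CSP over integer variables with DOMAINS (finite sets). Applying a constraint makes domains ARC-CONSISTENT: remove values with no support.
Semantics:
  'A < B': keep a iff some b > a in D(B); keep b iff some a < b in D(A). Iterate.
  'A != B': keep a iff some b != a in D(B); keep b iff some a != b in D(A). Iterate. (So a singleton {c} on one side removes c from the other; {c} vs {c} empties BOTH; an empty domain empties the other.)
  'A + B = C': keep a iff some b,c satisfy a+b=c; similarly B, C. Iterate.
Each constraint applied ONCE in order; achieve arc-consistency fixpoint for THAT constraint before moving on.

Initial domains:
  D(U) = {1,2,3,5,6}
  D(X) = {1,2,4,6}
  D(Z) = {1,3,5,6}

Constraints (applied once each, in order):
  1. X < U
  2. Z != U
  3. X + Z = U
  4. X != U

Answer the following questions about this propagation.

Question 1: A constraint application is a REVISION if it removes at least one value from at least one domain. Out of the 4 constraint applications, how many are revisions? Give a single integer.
Answer: 2

Derivation:
Constraint 1 (X < U) on D(X)={1,2,4,6} D(U)={1,2,3,5,6}: X {1,2,4,6}->{1,2,4}; U {1,2,3,5,6}->{2,3,5,6} => REVISION
Constraint 2 (Z != U) on D(Z)={1,3,5,6} D(U)={2,3,5,6}: no change => not a revision
Constraint 3 (X + Z = U) on D(X)={1,2,4} D(Z)={1,3,5,6} D(U)={2,3,5,6}: Z {1,3,5,6}->{1,3,5} => REVISION
Constraint 4 (X != U) on D(X)={1,2,4} D(U)={2,3,5,6}: no change => not a revision
Total revisions = 2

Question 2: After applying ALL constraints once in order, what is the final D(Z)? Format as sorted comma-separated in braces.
Answer: {1,3,5}

Derivation:
Constraint 1 (X < U) on D(X)={1,2,4,6} D(U)={1,2,3,5,6}: X {1,2,4,6}->{1,2,4}; U {1,2,3,5,6}->{2,3,5,6}
Constraint 2 (Z != U) on D(Z)={1,3,5,6} D(U)={2,3,5,6}: no change
Constraint 3 (X + Z = U) on D(X)={1,2,4} D(Z)={1,3,5,6} D(U)={2,3,5,6}: Z {1,3,5,6}->{1,3,5}
Constraint 4 (X != U) on D(X)={1,2,4} D(U)={2,3,5,6}: no change
So after all 4 constraints: D(Z) = {1,3,5}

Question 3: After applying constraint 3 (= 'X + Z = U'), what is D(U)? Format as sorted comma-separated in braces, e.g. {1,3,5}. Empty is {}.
Answer: {2,3,5,6}

Derivation:
Constraint 1 (X < U) on D(X)={1,2,4,6} D(U)={1,2,3,5,6}: X {1,2,4,6}->{1,2,4}; U {1,2,3,5,6}->{2,3,5,6}
Constraint 2 (Z != U) on D(Z)={1,3,5,6} D(U)={2,3,5,6}: no change
Constraint 3 (X + Z = U) on D(X)={1,2,4} D(Z)={1,3,5,6} D(U)={2,3,5,6}: Z {1,3,5,6}->{1,3,5}
So after constraint 3: D(U) = {2,3,5,6}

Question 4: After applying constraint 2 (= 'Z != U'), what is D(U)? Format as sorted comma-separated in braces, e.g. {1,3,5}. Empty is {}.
Constraint 1 (X < U) on D(X)={1,2,4,6} D(U)={1,2,3,5,6}: X {1,2,4,6}->{1,2,4}; U {1,2,3,5,6}->{2,3,5,6}
Constraint 2 (Z != U) on D(Z)={1,3,5,6} D(U)={2,3,5,6}: no change
So after constraint 2: D(U) = {2,3,5,6}

Answer: {2,3,5,6}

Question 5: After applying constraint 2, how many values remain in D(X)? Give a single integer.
Constraint 1 (X < U) on D(X)={1,2,4,6} D(U)={1,2,3,5,6}: X {1,2,4,6}->{1,2,4}; U {1,2,3,5,6}->{2,3,5,6}
Constraint 2 (Z != U) on D(Z)={1,3,5,6} D(U)={2,3,5,6}: no change
So after constraint 2: D(X)={1,2,4}, size = 3

Answer: 3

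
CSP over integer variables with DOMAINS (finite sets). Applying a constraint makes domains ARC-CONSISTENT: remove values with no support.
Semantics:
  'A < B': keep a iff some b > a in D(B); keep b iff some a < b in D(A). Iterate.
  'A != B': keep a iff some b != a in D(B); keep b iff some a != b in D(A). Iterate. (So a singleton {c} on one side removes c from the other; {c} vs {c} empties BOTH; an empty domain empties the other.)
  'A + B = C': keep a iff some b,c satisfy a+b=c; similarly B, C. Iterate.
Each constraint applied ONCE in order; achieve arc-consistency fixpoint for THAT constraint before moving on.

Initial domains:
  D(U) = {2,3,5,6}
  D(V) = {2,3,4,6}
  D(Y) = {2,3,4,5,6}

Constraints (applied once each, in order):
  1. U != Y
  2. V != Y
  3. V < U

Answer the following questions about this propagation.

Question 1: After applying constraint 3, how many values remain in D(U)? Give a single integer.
Constraint 1 (U != Y) on D(U)={2,3,5,6} D(Y)={2,3,4,5,6}: no change
Constraint 2 (V != Y) on D(V)={2,3,4,6} D(Y)={2,3,4,5,6}: no change
Constraint 3 (V < U) on D(V)={2,3,4,6} D(U)={2,3,5,6}: V {2,3,4,6}->{2,3,4}; U {2,3,5,6}->{3,5,6}
So after constraint 3: D(U)={3,5,6}, size = 3

Answer: 3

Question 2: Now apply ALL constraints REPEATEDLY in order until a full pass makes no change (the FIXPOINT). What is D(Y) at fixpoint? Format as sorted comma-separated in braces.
pass 0 (initial): D(Y)={2,3,4,5,6}
pass 1: U {2,3,5,6}->{3,5,6}; V {2,3,4,6}->{2,3,4}
pass 2: no change
Fixpoint after 2 passes: D(Y) = {2,3,4,5,6}

Answer: {2,3,4,5,6}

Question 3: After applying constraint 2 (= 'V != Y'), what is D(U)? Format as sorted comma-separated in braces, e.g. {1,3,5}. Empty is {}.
Answer: {2,3,5,6}

Derivation:
Constraint 1 (U != Y) on D(U)={2,3,5,6} D(Y)={2,3,4,5,6}: no change
Constraint 2 (V != Y) on D(V)={2,3,4,6} D(Y)={2,3,4,5,6}: no change
So after constraint 2: D(U) = {2,3,5,6}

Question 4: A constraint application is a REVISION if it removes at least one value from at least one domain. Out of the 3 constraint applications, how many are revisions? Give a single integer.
Constraint 1 (U != Y) on D(U)={2,3,5,6} D(Y)={2,3,4,5,6}: no change => not a revision
Constraint 2 (V != Y) on D(V)={2,3,4,6} D(Y)={2,3,4,5,6}: no change => not a revision
Constraint 3 (V < U) on D(V)={2,3,4,6} D(U)={2,3,5,6}: V {2,3,4,6}->{2,3,4}; U {2,3,5,6}->{3,5,6} => REVISION
Total revisions = 1

Answer: 1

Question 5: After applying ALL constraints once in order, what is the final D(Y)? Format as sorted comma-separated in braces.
Constraint 1 (U != Y) on D(U)={2,3,5,6} D(Y)={2,3,4,5,6}: no change
Constraint 2 (V != Y) on D(V)={2,3,4,6} D(Y)={2,3,4,5,6}: no change
Constraint 3 (V < U) on D(V)={2,3,4,6} D(U)={2,3,5,6}: V {2,3,4,6}->{2,3,4}; U {2,3,5,6}->{3,5,6}
So after all 3 constraints: D(Y) = {2,3,4,5,6}

Answer: {2,3,4,5,6}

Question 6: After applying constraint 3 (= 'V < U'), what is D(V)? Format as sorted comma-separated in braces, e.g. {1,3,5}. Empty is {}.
Answer: {2,3,4}

Derivation:
Constraint 1 (U != Y) on D(U)={2,3,5,6} D(Y)={2,3,4,5,6}: no change
Constraint 2 (V != Y) on D(V)={2,3,4,6} D(Y)={2,3,4,5,6}: no change
Constraint 3 (V < U) on D(V)={2,3,4,6} D(U)={2,3,5,6}: V {2,3,4,6}->{2,3,4}; U {2,3,5,6}->{3,5,6}
So after constraint 3: D(V) = {2,3,4}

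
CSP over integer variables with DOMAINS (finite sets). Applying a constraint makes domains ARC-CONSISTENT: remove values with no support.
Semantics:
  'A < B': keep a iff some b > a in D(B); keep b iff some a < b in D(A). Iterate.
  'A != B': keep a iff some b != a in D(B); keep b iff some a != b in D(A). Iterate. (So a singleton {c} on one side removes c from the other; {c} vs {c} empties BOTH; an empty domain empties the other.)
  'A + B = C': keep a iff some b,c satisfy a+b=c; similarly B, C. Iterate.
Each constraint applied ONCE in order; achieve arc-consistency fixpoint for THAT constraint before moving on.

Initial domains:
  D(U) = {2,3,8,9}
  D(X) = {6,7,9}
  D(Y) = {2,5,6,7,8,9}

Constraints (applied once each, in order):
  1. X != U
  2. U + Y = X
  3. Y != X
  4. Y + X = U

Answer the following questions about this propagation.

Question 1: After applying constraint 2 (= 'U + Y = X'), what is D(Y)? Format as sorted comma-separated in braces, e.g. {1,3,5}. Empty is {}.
Constraint 1 (X != U) on D(X)={6,7,9} D(U)={2,3,8,9}: no change
Constraint 2 (U + Y = X) on D(U)={2,3,8,9} D(Y)={2,5,6,7,8,9} D(X)={6,7,9}: U {2,3,8,9}->{2,3}; Y {2,5,6,7,8,9}->{5,6,7}; X {6,7,9}->{7,9}
So after constraint 2: D(Y) = {5,6,7}

Answer: {5,6,7}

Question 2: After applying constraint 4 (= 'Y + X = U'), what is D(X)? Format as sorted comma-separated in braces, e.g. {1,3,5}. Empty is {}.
Constraint 1 (X != U) on D(X)={6,7,9} D(U)={2,3,8,9}: no change
Constraint 2 (U + Y = X) on D(U)={2,3,8,9} D(Y)={2,5,6,7,8,9} D(X)={6,7,9}: U {2,3,8,9}->{2,3}; Y {2,5,6,7,8,9}->{5,6,7}; X {6,7,9}->{7,9}
Constraint 3 (Y != X) on D(Y)={5,6,7} D(X)={7,9}: no change
Constraint 4 (Y + X = U) on D(Y)={5,6,7} D(X)={7,9} D(U)={2,3}: Y {5,6,7}->{}; X {7,9}->{}; U {2,3}->{}
So after constraint 4: D(X) = {}

Answer: {}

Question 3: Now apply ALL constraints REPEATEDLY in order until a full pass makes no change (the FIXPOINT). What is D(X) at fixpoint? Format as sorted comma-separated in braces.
Answer: {}

Derivation:
pass 0 (initial): D(X)={6,7,9}
pass 1: U {2,3,8,9}->{}; X {6,7,9}->{}; Y {2,5,6,7,8,9}->{}
pass 2: no change
Fixpoint after 2 passes: D(X) = {}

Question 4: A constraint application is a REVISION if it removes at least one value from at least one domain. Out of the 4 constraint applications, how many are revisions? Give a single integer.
Constraint 1 (X != U) on D(X)={6,7,9} D(U)={2,3,8,9}: no change => not a revision
Constraint 2 (U + Y = X) on D(U)={2,3,8,9} D(Y)={2,5,6,7,8,9} D(X)={6,7,9}: U {2,3,8,9}->{2,3}; Y {2,5,6,7,8,9}->{5,6,7}; X {6,7,9}->{7,9} => REVISION
Constraint 3 (Y != X) on D(Y)={5,6,7} D(X)={7,9}: no change => not a revision
Constraint 4 (Y + X = U) on D(Y)={5,6,7} D(X)={7,9} D(U)={2,3}: Y {5,6,7}->{}; X {7,9}->{}; U {2,3}->{} => REVISION
Total revisions = 2

Answer: 2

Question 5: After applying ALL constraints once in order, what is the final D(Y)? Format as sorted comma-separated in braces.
Constraint 1 (X != U) on D(X)={6,7,9} D(U)={2,3,8,9}: no change
Constraint 2 (U + Y = X) on D(U)={2,3,8,9} D(Y)={2,5,6,7,8,9} D(X)={6,7,9}: U {2,3,8,9}->{2,3}; Y {2,5,6,7,8,9}->{5,6,7}; X {6,7,9}->{7,9}
Constraint 3 (Y != X) on D(Y)={5,6,7} D(X)={7,9}: no change
Constraint 4 (Y + X = U) on D(Y)={5,6,7} D(X)={7,9} D(U)={2,3}: Y {5,6,7}->{}; X {7,9}->{}; U {2,3}->{}
So after all 4 constraints: D(Y) = {}

Answer: {}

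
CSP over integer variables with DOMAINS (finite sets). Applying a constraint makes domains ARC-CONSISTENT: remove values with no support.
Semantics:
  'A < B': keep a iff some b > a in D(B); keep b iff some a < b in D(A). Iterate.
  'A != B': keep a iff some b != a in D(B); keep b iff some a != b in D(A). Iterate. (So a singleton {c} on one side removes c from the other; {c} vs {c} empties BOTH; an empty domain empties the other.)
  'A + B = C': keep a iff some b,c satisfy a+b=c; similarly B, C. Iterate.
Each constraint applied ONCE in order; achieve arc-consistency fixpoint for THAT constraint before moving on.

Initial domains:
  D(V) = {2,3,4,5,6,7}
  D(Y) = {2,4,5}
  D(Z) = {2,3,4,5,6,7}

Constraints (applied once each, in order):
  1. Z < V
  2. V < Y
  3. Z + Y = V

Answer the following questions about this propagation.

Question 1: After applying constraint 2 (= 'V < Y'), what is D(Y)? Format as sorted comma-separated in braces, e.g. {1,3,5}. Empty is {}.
Answer: {4,5}

Derivation:
Constraint 1 (Z < V) on D(Z)={2,3,4,5,6,7} D(V)={2,3,4,5,6,7}: Z {2,3,4,5,6,7}->{2,3,4,5,6}; V {2,3,4,5,6,7}->{3,4,5,6,7}
Constraint 2 (V < Y) on D(V)={3,4,5,6,7} D(Y)={2,4,5}: V {3,4,5,6,7}->{3,4}; Y {2,4,5}->{4,5}
So after constraint 2: D(Y) = {4,5}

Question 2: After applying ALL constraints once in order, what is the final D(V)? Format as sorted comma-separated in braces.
Answer: {}

Derivation:
Constraint 1 (Z < V) on D(Z)={2,3,4,5,6,7} D(V)={2,3,4,5,6,7}: Z {2,3,4,5,6,7}->{2,3,4,5,6}; V {2,3,4,5,6,7}->{3,4,5,6,7}
Constraint 2 (V < Y) on D(V)={3,4,5,6,7} D(Y)={2,4,5}: V {3,4,5,6,7}->{3,4}; Y {2,4,5}->{4,5}
Constraint 3 (Z + Y = V) on D(Z)={2,3,4,5,6} D(Y)={4,5} D(V)={3,4}: Z {2,3,4,5,6}->{}; Y {4,5}->{}; V {3,4}->{}
So after all 3 constraints: D(V) = {}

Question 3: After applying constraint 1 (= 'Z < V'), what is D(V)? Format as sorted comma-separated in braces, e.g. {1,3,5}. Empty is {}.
Answer: {3,4,5,6,7}

Derivation:
Constraint 1 (Z < V) on D(Z)={2,3,4,5,6,7} D(V)={2,3,4,5,6,7}: Z {2,3,4,5,6,7}->{2,3,4,5,6}; V {2,3,4,5,6,7}->{3,4,5,6,7}
So after constraint 1: D(V) = {3,4,5,6,7}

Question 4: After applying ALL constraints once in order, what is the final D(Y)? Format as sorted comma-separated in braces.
Answer: {}

Derivation:
Constraint 1 (Z < V) on D(Z)={2,3,4,5,6,7} D(V)={2,3,4,5,6,7}: Z {2,3,4,5,6,7}->{2,3,4,5,6}; V {2,3,4,5,6,7}->{3,4,5,6,7}
Constraint 2 (V < Y) on D(V)={3,4,5,6,7} D(Y)={2,4,5}: V {3,4,5,6,7}->{3,4}; Y {2,4,5}->{4,5}
Constraint 3 (Z + Y = V) on D(Z)={2,3,4,5,6} D(Y)={4,5} D(V)={3,4}: Z {2,3,4,5,6}->{}; Y {4,5}->{}; V {3,4}->{}
So after all 3 constraints: D(Y) = {}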